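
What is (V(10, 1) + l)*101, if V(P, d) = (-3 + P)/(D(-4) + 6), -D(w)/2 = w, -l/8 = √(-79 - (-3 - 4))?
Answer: 101/2 - 4848*I*√2 ≈ 50.5 - 6856.1*I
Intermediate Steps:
l = -48*I*√2 (l = -8*√(-79 - (-3 - 4)) = -8*√(-79 - 1*(-7)) = -8*√(-79 + 7) = -48*I*√2 ≈ -67.882*I)
D(w) = -2*w
V(P, d) = -3/14 + P/14 (V(P, d) = (-3 + P)/(-2*(-4) + 6) = (-3 + P)/(8 + 6) = (-3 + P)/14 = (-3 + P)*(1/14) = -3/14 + P/14)
(V(10, 1) + l)*101 = ((-3/14 + (1/14)*10) - 48*I*√2)*101 = ((-3/14 + 5/7) - 48*I*√2)*101 = (½ - 48*I*√2)*101 = 101/2 - 4848*I*√2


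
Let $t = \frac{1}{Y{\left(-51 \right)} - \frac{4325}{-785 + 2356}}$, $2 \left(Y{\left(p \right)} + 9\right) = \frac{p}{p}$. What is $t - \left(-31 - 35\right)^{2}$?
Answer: $- \frac{154018234}{35357} \approx -4356.1$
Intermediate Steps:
$Y{\left(p \right)} = - \frac{17}{2}$ ($Y{\left(p \right)} = -9 + \frac{p \frac{1}{p}}{2} = -9 + \frac{1}{2} \cdot 1 = -9 + \frac{1}{2} = - \frac{17}{2}$)
$t = - \frac{3142}{35357}$ ($t = \frac{1}{- \frac{17}{2} - \frac{4325}{-785 + 2356}} = \frac{1}{- \frac{17}{2} - \frac{4325}{1571}} = \frac{1}{- \frac{35357}{3142}} = - \frac{3142}{35357} \approx -0.088865$)
$t - \left(-31 - 35\right)^{2} = - \frac{3142}{35357} - \left(-31 - 35\right)^{2} = - \frac{3142}{35357} - \left(-66\right)^{2} = - \frac{3142}{35357} - 4356 = - \frac{154018234}{35357}$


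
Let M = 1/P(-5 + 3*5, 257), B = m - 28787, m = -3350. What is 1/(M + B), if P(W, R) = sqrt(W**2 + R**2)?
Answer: -2125830413/68317811982580 - sqrt(66149)/68317811982580 ≈ -3.1117e-5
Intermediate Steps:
B = -32137 (B = -3350 - 28787 = -32137)
P(W, R) = sqrt(R**2 + W**2)
M = sqrt(66149)/66149 (M = 1/(sqrt(257**2 + (-5 + 3*5)**2)) = 1/(sqrt(66049 + (-5 + 15)**2)) = 1/(sqrt(66049 + 10**2)) = 1/(sqrt(66049 + 100)) = 1/(sqrt(66149)) = sqrt(66149)/66149 ≈ 0.0038881)
1/(M + B) = 1/(sqrt(66149)/66149 - 32137) = 1/(-32137 + sqrt(66149)/66149)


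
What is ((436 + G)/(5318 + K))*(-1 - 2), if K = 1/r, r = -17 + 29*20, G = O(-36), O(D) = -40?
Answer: -60804/272185 ≈ -0.22339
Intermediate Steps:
G = -40
r = 563 (r = -17 + 580 = 563)
K = 1/563 ≈ 0.0017762
((436 + G)/(5318 + K))*(-1 - 2) = ((436 - 40)/(5318 + 1/563))*(-1 - 2) = (396/(2994035/563))*(-3) = (396*(563/2994035))*(-3) = (20268/272185)*(-3) = -60804/272185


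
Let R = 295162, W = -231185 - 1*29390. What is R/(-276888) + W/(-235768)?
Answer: 320042023/8160166248 ≈ 0.039220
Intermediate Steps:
W = -260575 (W = -231185 - 29390 = -260575)
R/(-276888) + W/(-235768) = 295162/(-276888) - 260575/(-235768) = 295162*(-1/276888) - 260575*(-1/235768) = -147581/138444 + 260575/235768 = 320042023/8160166248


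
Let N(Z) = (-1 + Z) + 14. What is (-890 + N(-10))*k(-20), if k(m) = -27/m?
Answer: -23949/20 ≈ -1197.4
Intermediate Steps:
N(Z) = 13 + Z
(-890 + N(-10))*k(-20) = (-890 + (13 - 10))*(-27/(-20)) = (-890 + 3)*(-27*(-1/20)) = -887*27/20 = -23949/20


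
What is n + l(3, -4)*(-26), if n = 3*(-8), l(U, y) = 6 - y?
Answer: -284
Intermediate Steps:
n = -24
n + l(3, -4)*(-26) = -24 + (6 - 1*(-4))*(-26) = -24 + (6 + 4)*(-26) = -24 + 10*(-26) = -24 - 260 = -284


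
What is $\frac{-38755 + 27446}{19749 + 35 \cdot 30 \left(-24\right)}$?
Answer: $\frac{11309}{5451} \approx 2.0747$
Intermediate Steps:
$\frac{-38755 + 27446}{19749 + 35 \cdot 30 \left(-24\right)} = - \frac{11309}{19749 + 1050 \left(-24\right)} = - \frac{11309}{19749 - 25200} = - \frac{11309}{-5451} = \left(-11309\right) \left(- \frac{1}{5451}\right) = \frac{11309}{5451}$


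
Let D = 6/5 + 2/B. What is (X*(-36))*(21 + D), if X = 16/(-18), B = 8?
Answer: 3592/5 ≈ 718.40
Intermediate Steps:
D = 29/20 (D = 6/5 + 2/8 = 6*(⅕) + 2*(⅛) = 6/5 + ¼ = 29/20 ≈ 1.4500)
X = -8/9 (X = 16*(-1/18) = -8/9 ≈ -0.88889)
(X*(-36))*(21 + D) = (-8/9*(-36))*(21 + 29/20) = 32*(449/20) = 3592/5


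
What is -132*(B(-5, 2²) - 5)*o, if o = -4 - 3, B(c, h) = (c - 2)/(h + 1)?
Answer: -29568/5 ≈ -5913.6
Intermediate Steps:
B(c, h) = (-2 + c)/(1 + h)
o = -7
-132*(B(-5, 2²) - 5)*o = -132*((-2 - 5)/(1 + 2²) - 5)*(-7) = -132*(-7/(1 + 4) - 5)*(-7) = -132*(-7/5 - 5)*(-7) = -(-4224)*(-7)/5 = -132*224/5 = -29568/5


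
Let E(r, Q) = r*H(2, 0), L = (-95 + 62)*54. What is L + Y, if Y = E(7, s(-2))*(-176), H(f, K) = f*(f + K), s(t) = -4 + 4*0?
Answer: -6710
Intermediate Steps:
L = -1782 (L = -33*54 = -1782)
s(t) = -4 (s(t) = -4 + 0 = -4)
H(f, K) = f*(K + f)
E(r, Q) = 4*r (E(r, Q) = r*(2*(0 + 2)) = r*(2*2) = r*4 = 4*r)
Y = -4928 (Y = (4*7)*(-176) = 28*(-176) = -4928)
L + Y = -1782 - 4928 = -6710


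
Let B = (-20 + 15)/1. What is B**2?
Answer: 25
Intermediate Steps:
B = -5 (B = -5*1 = -5)
B**2 = (-5)**2 = 25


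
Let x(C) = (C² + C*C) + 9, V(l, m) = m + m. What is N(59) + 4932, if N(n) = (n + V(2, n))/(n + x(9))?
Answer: 1134537/230 ≈ 4932.8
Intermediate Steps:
V(l, m) = 2*m
x(C) = 9 + 2*C² (x(C) = (C² + C²) + 9 = 2*C² + 9 = 9 + 2*C²)
N(n) = 3*n/(171 + n) (N(n) = (n + 2*n)/(n + (9 + 2*9²)) = (3*n)/(n + (9 + 2*81)) = (3*n)/(n + (9 + 162)) = (3*n)/(n + 171) = (3*n)/(171 + n) = 3*n/(171 + n))
N(59) + 4932 = 3*59/(171 + 59) + 4932 = 3*59/230 + 4932 = 3*59*(1/230) + 4932 = 177/230 + 4932 = 1134537/230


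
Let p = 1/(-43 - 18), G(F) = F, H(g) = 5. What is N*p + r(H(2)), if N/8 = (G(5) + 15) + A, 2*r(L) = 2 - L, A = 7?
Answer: -615/122 ≈ -5.0410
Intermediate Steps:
r(L) = 1 - L/2 (r(L) = (2 - L)/2 = 1 - L/2)
N = 216 (N = 8*((5 + 15) + 7) = 8*(20 + 7) = 8*27 = 216)
p = -1/61 (p = 1/(-61) = -1/61 ≈ -0.016393)
N*p + r(H(2)) = 216*(-1/61) + (1 - ½*5) = -216/61 + (1 - 5/2) = -216/61 - 3/2 = -615/122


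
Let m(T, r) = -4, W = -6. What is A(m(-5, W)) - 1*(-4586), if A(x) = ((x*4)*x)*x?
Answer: 4330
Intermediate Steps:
A(x) = 4*x**3 (A(x) = ((4*x)*x)*x = (4*x**2)*x = 4*x**3)
A(m(-5, W)) - 1*(-4586) = 4*(-4)**3 - 1*(-4586) = 4*(-64) + 4586 = -256 + 4586 = 4330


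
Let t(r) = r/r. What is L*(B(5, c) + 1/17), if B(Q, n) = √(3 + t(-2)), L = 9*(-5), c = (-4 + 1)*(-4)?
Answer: -1575/17 ≈ -92.647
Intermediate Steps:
t(r) = 1
c = 12 (c = -3*(-4) = 12)
L = -45
B(Q, n) = 2 (B(Q, n) = √(3 + 1) = √4 = 2)
L*(B(5, c) + 1/17) = -45*(2 + 1/17) = -45*35/17 = -1575/17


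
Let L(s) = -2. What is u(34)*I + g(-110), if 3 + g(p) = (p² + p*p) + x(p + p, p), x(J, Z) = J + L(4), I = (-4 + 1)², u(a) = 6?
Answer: 24029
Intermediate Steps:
I = 9 (I = (-3)² = 9)
x(J, Z) = -2 + J (x(J, Z) = J - 2 = -2 + J)
g(p) = -5 + 2*p + 2*p² (g(p) = -3 + ((p² + p*p) + (-2 + (p + p))) = -3 + ((p² + p²) + (-2 + 2*p)) = -3 + (2*p² + (-2 + 2*p)) = -3 + (-2 + 2*p + 2*p²) = -5 + 2*p + 2*p²)
u(34)*I + g(-110) = 6*9 + (-5 + 2*(-110) + 2*(-110)²) = 54 + (-5 - 220 + 2*12100) = 54 + (-5 - 220 + 24200) = 54 + 23975 = 24029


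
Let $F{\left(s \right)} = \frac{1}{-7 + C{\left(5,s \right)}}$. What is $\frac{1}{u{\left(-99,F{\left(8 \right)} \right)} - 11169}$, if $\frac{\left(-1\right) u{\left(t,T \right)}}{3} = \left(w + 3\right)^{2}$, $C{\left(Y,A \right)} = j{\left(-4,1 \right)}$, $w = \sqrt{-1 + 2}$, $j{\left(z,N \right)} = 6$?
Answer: $- \frac{1}{11217} \approx -8.915 \cdot 10^{-5}$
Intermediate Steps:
$w = 1$ ($w = \sqrt{1} = 1$)
$C{\left(Y,A \right)} = 6$
$F{\left(s \right)} = -1$ ($F{\left(s \right)} = \frac{1}{-7 + 6} = \frac{1}{-1} = -1$)
$u{\left(t,T \right)} = -48$ ($u{\left(t,T \right)} = - 3 \left(1 + 3\right)^{2} = - 3 \cdot 4^{2} = \left(-3\right) 16 = -48$)
$\frac{1}{u{\left(-99,F{\left(8 \right)} \right)} - 11169} = \frac{1}{-48 - 11169} = \frac{1}{-11217} = - \frac{1}{11217}$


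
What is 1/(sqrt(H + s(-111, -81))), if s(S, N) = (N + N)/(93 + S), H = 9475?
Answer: sqrt(2371)/4742 ≈ 0.010268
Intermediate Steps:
s(S, N) = 2*N/(93 + S) (s(S, N) = (2*N)/(93 + S) = 2*N/(93 + S))
1/(sqrt(H + s(-111, -81))) = 1/(sqrt(9475 + 2*(-81)/(93 - 111))) = 1/(sqrt(9475 + 2*(-81)/(-18))) = 1/(sqrt(9475 + 2*(-81)*(-1/18))) = 1/(sqrt(9475 + 9)) = 1/(sqrt(9484)) = 1/(2*sqrt(2371)) = sqrt(2371)/4742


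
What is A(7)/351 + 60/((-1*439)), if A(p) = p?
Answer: -17987/154089 ≈ -0.11673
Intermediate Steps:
A(7)/351 + 60/((-1*439)) = 7/351 + 60/((-1*439)) = 7*(1/351) + 60/(-439) = 7/351 + 60*(-1/439) = 7/351 - 60/439 = -17987/154089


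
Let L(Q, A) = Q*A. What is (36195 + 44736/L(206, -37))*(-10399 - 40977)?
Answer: -7085612335152/3811 ≈ -1.8593e+9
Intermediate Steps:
L(Q, A) = A*Q
(36195 + 44736/L(206, -37))*(-10399 - 40977) = (36195 + 44736/((-37*206)))*(-10399 - 40977) = (36195 + 44736/(-7622))*(-51376) = (36195 + 44736*(-1/7622))*(-51376) = (36195 - 22368/3811)*(-51376) = (137916777/3811)*(-51376) = -7085612335152/3811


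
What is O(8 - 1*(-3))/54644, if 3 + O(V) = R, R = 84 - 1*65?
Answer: 4/13661 ≈ 0.00029280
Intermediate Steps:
R = 19 (R = 84 - 65 = 19)
O(V) = 16 (O(V) = -3 + 19 = 16)
O(8 - 1*(-3))/54644 = 16/54644 = 16*(1/54644) = 4/13661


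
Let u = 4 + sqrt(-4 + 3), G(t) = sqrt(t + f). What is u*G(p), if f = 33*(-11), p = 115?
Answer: sqrt(62)*(-2 + 8*I) ≈ -15.748 + 62.992*I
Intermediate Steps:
f = -363
G(t) = sqrt(-363 + t) (G(t) = sqrt(t - 363) = sqrt(-363 + t))
u = 4 + I (u = 4 + sqrt(-1) = 4 + I ≈ 4.0 + 1.0*I)
u*G(p) = (4 + I)*sqrt(-363 + 115) = (4 + I)*sqrt(-248) = (4 + I)*(2*I*sqrt(62)) = 2*I*sqrt(62)*(4 + I)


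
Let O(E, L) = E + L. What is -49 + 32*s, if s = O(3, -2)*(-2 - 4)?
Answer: -241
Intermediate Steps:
s = -6 (s = (3 - 2)*(-2 - 4) = 1*(-6) = -6)
-49 + 32*s = -49 + 32*(-6) = -49 - 192 = -241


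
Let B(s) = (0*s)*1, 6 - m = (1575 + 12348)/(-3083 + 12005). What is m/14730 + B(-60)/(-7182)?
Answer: 4401/14602340 ≈ 0.00030139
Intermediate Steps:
m = 13203/2974 (m = 6 - (1575 + 12348)/(-3083 + 12005) = 6 - 13923/8922 = 6 - 1*4641/2974 = 6 - 4641/2974 = 13203/2974 ≈ 4.4395)
B(s) = 0 (B(s) = 0*1 = 0)
m/14730 + B(-60)/(-7182) = (13203/2974)/14730 + 0/(-7182) = (13203/2974)*(1/14730) + 0*(-1/7182) = 4401/14602340 + 0 = 4401/14602340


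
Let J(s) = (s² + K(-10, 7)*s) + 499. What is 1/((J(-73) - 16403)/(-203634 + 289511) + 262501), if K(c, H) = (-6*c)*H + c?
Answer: 85877/22542757872 ≈ 3.8095e-6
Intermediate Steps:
K(c, H) = c - 6*H*c (K(c, H) = -6*H*c + c = c - 6*H*c)
J(s) = 499 + s² + 410*s (J(s) = (s² + (-10*(1 - 6*7))*s) + 499 = (s² + (-10*(1 - 42))*s) + 499 = (s² + (-10*(-41))*s) + 499 = (s² + 410*s) + 499 = 499 + s² + 410*s)
1/((J(-73) - 16403)/(-203634 + 289511) + 262501) = 1/(((499 + (-73)² + 410*(-73)) - 16403)/(-203634 + 289511) + 262501) = 1/(((499 + 5329 - 29930) - 16403)/85877 + 262501) = 1/((-24102 - 16403)*(1/85877) + 262501) = 1/(-40505*1/85877 + 262501) = 1/(-40505/85877 + 262501) = 1/(22542757872/85877) = 85877/22542757872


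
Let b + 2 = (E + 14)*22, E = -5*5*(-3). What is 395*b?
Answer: 772620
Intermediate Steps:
E = 75 (E = -25*(-3) = 75)
b = 1956 (b = -2 + (75 + 14)*22 = -2 + 89*22 = -2 + 1958 = 1956)
395*b = 395*1956 = 772620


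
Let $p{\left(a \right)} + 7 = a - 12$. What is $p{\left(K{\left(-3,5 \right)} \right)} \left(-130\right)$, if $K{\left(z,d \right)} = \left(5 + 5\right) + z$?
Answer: $1560$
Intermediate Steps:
$K{\left(z,d \right)} = 10 + z$
$p{\left(a \right)} = -19 + a$ ($p{\left(a \right)} = -7 + \left(a - 12\right) = -7 + \left(-12 + a\right) = -19 + a$)
$p{\left(K{\left(-3,5 \right)} \right)} \left(-130\right) = \left(-19 + \left(10 - 3\right)\right) \left(-130\right) = \left(-19 + 7\right) \left(-130\right) = \left(-12\right) \left(-130\right) = 1560$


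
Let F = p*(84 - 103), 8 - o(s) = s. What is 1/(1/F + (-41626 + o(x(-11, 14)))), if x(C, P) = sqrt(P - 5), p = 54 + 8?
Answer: -1178/49029539 ≈ -2.4026e-5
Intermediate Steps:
p = 62
x(C, P) = sqrt(-5 + P)
o(s) = 8 - s
F = -1178 (F = 62*(84 - 103) = 62*(-19) = -1178)
1/(1/F + (-41626 + o(x(-11, 14)))) = 1/(1/(-1178) + (-41626 + (8 - sqrt(-5 + 14)))) = 1/(-1/1178 + (-41626 + (8 - sqrt(9)))) = 1/(-1/1178 + (-41626 + (8 - 1*3))) = 1/(-1/1178 + (-41626 + (8 - 3))) = 1/(-1/1178 + (-41626 + 5)) = 1/(-1/1178 - 41621) = 1/(-49029539/1178) = -1178/49029539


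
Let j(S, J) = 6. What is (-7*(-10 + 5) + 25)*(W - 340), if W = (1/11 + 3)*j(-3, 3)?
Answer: -212160/11 ≈ -19287.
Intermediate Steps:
W = 204/11 (W = (1/11 + 3)*6 = (34/11)*6 = 204/11 ≈ 18.545)
(-7*(-10 + 5) + 25)*(W - 340) = (-7*(-10 + 5) + 25)*(204/11 - 340) = (-7*(-5) + 25)*(-3536/11) = (35 + 25)*(-3536/11) = 60*(-3536/11) = -212160/11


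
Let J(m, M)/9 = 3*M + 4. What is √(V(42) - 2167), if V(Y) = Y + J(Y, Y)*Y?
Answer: √47015 ≈ 216.83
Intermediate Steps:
J(m, M) = 36 + 27*M (J(m, M) = 9*(3*M + 4) = 9*(4 + 3*M) = 36 + 27*M)
V(Y) = Y + Y*(36 + 27*Y) (V(Y) = Y + (36 + 27*Y)*Y = Y + Y*(36 + 27*Y))
√(V(42) - 2167) = √(42*(37 + 27*42) - 2167) = √(42*(37 + 1134) - 2167) = √(42*1171 - 2167) = √(49182 - 2167) = √47015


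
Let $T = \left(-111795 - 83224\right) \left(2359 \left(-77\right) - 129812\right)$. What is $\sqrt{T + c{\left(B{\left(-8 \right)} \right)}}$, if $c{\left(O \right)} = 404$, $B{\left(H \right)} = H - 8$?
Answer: $\sqrt{60739643049} \approx 2.4645 \cdot 10^{5}$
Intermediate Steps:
$B{\left(H \right)} = -8 + H$
$T = 60739642645$ ($T = - 195019 \left(-181643 - 129812\right) = \left(-195019\right) \left(-311455\right) = 60739642645$)
$\sqrt{T + c{\left(B{\left(-8 \right)} \right)}} = \sqrt{60739642645 + 404} = \sqrt{60739643049}$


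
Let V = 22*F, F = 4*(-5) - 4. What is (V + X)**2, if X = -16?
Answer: 295936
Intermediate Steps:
F = -24 (F = -20 - 4 = -24)
V = -528 (V = 22*(-24) = -528)
(V + X)**2 = (-528 - 16)**2 = (-544)**2 = 295936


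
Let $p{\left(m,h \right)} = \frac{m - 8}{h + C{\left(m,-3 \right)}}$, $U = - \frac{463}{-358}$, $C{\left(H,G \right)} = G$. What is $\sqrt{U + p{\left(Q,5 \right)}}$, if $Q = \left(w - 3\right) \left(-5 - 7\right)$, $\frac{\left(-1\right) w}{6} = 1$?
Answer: $\frac{\sqrt{6573954}}{358} \approx 7.1619$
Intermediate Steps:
$w = -6$ ($w = \left(-6\right) 1 = -6$)
$U = \frac{463}{358}$ ($U = \left(-463\right) \left(- \frac{1}{358}\right) = \frac{463}{358} \approx 1.2933$)
$Q = 108$ ($Q = \left(-6 - 3\right) \left(-5 - 7\right) = \left(-9\right) \left(-12\right) = 108$)
$p{\left(m,h \right)} = \frac{-8 + m}{-3 + h}$ ($p{\left(m,h \right)} = \frac{m - 8}{h - 3} = \frac{-8 + m}{-3 + h}$)
$\sqrt{U + p{\left(Q,5 \right)}} = \sqrt{\frac{463}{358} + \frac{-8 + 108}{-3 + 5}} = \sqrt{\frac{463}{358} + \frac{1}{2} \cdot 100} = \sqrt{\frac{463}{358} + 50} = \sqrt{\frac{18363}{358}} = \frac{\sqrt{6573954}}{358}$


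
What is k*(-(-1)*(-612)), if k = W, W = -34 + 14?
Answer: 12240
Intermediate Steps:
W = -20
k = -20
k*(-(-1)*(-612)) = -(-20)*(-1*(-612)) = -(-20)*612 = -20*(-612) = 12240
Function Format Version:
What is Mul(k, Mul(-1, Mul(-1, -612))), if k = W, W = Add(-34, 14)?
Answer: 12240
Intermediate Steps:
W = -20
k = -20
Mul(k, Mul(-1, Mul(-1, -612))) = Mul(-20, Mul(-1, Mul(-1, -612))) = Mul(-20, Mul(-1, 612)) = Mul(-20, -612) = 12240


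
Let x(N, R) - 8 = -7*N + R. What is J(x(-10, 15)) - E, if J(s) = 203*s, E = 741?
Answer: 18138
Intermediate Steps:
x(N, R) = 8 + R - 7*N (x(N, R) = 8 + (-7*N + R) = 8 + (R - 7*N) = 8 + R - 7*N)
J(x(-10, 15)) - E = 203*(8 + 15 - 7*(-10)) - 1*741 = 203*(8 + 15 + 70) - 741 = 203*93 - 741 = 18879 - 741 = 18138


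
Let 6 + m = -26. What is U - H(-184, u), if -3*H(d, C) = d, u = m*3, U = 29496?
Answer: 88304/3 ≈ 29435.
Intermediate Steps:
m = -32 (m = -6 - 26 = -32)
u = -96 (u = -32*3 = -96)
H(d, C) = -d/3
U - H(-184, u) = 29496 - (-1)*(-184)/3 = 29496 - 1*184/3 = 29496 - 184/3 = 88304/3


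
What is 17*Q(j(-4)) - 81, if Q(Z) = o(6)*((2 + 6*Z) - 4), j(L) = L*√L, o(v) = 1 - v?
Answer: 89 + 4080*I ≈ 89.0 + 4080.0*I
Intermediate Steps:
j(L) = L^(3/2)
Q(Z) = 10 - 30*Z (Q(Z) = (1 - 1*6)*((2 + 6*Z) - 4) = (1 - 6)*(-2 + 6*Z) = -5*(-2 + 6*Z) = 10 - 30*Z)
17*Q(j(-4)) - 81 = 17*(10 - (-240)*I) - 81 = 17*(10 + 240*I) - 81 = (170 + 4080*I) - 81 = 89 + 4080*I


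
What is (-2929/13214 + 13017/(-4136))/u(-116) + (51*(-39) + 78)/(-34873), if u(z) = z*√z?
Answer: 1911/34873 - 92060491*I*√29/183853041856 ≈ 0.054799 - 0.0026965*I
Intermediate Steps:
u(z) = z^(3/2)
(-2929/13214 + 13017/(-4136))/u(-116) + (51*(-39) + 78)/(-34873) = (-2929/13214 + 13017/(-4136))/((-116)^(3/2)) + (51*(-39) + 78)/(-34873) = (-2929*1/13214 + 13017*(-1/4136))/((-232*I*√29)) + (-1989 + 78)*(-1/34873) = (-2929/13214 - 13017/4136)*(I*√29/6728) - 1911*(-1/34873) = -92060491*I*√29/183853041856 + 1911/34873 = 1911/34873 - 92060491*I*√29/183853041856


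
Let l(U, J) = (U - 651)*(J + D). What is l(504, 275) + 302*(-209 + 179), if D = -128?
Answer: -30669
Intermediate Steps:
l(U, J) = (-651 + U)*(-128 + J) (l(U, J) = (U - 651)*(J - 128) = (-651 + U)*(-128 + J))
l(504, 275) + 302*(-209 + 179) = (83328 - 651*275 - 128*504 + 275*504) + 302*(-209 + 179) = (83328 - 179025 - 64512 + 138600) + 302*(-30) = -21609 - 9060 = -30669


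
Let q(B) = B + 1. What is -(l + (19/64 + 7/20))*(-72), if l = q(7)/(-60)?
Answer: 1479/40 ≈ 36.975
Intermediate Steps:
q(B) = 1 + B
l = -2/15 (l = (1 + 7)/(-60) = 8*(-1/60) = -2/15 ≈ -0.13333)
-(l + (19/64 + 7/20))*(-72) = -(-2/15 + (19/64 + 7/20))*(-72) = -(-2/15 + 207/320)*(-72) = -493*(-72)/960 = -1*(-1479/40) = 1479/40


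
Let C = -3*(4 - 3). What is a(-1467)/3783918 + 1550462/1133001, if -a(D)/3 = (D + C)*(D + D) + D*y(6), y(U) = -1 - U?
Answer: -2942638416877/1429060959306 ≈ -2.0591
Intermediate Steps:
C = -3 (C = -3*1 = -3)
a(D) = 21*D - 6*D*(-3 + D) (a(D) = -3*((D - 3)*(D + D) + D*(-1 - 1*6)) = -3*((-3 + D)*(2*D) + D*(-1 - 6)) = -3*(2*D*(-3 + D) + D*(-7)) = -3*(2*D*(-3 + D) - 7*D) = -3*(-7*D + 2*D*(-3 + D)) = 21*D - 6*D*(-3 + D))
a(-1467)/3783918 + 1550462/1133001 = (3*(-1467)*(13 - 2*(-1467)))/3783918 + 1550462/1133001 = (3*(-1467)*(13 + 2934))*(1/3783918) + 1550462*(1/1133001) = (3*(-1467)*2947)*(1/3783918) + 1550462/1133001 = -12969747*1/3783918 + 1550462/1133001 = -4323249/1261306 + 1550462/1133001 = -2942638416877/1429060959306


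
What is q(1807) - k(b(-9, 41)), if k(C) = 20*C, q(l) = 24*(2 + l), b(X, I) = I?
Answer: 42596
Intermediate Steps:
q(l) = 48 + 24*l
q(1807) - k(b(-9, 41)) = (48 + 24*1807) - 20*41 = (48 + 43368) - 1*820 = 43416 - 820 = 42596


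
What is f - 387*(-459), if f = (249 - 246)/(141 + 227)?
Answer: 65368947/368 ≈ 1.7763e+5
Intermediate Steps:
f = 3/368 ≈ 0.0081522
f - 387*(-459) = 3/368 - 387*(-459) = 3/368 + 177633 = 65368947/368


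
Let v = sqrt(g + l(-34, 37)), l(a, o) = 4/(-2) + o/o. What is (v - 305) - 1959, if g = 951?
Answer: -2264 + 5*sqrt(38) ≈ -2233.2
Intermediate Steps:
l(a, o) = -1 (l(a, o) = 4*(-1/2) + 1 = -2 + 1 = -1)
v = 5*sqrt(38) (v = sqrt(951 - 1) = sqrt(950) = 5*sqrt(38) ≈ 30.822)
(v - 305) - 1959 = (5*sqrt(38) - 305) - 1959 = (-305 + 5*sqrt(38)) - 1959 = -2264 + 5*sqrt(38)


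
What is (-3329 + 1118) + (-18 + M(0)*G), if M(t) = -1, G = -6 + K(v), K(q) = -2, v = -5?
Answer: -2221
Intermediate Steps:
G = -8 (G = -6 - 2 = -8)
(-3329 + 1118) + (-18 + M(0)*G) = (-3329 + 1118) + (-18 - 1*(-8)) = -2211 + (-18 + 8) = -2211 - 10 = -2221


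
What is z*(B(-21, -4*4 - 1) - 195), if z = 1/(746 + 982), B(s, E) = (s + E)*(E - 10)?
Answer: 277/576 ≈ 0.48090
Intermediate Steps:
B(s, E) = (-10 + E)*(E + s) (B(s, E) = (E + s)*(-10 + E) = (-10 + E)*(E + s))
z = 1/1728 ≈ 0.00057870
z*(B(-21, -4*4 - 1) - 195) = (((-4*4 - 1)**2 - 10*(-4*4 - 1) - 10*(-21) + (-4*4 - 1)*(-21)) - 195)/1728 = (((-16 - 1)**2 - 10*(-16 - 1) + 210 + (-16 - 1)*(-21)) - 195)/1728 = (((-17)**2 - 10*(-17) + 210 - 17*(-21)) - 195)/1728 = ((289 + 170 + 210 + 357) - 195)/1728 = (1026 - 195)/1728 = (1/1728)*831 = 277/576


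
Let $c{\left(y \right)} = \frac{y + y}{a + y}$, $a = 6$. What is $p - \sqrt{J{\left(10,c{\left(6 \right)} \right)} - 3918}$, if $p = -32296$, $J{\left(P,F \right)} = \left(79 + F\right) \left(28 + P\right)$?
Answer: $-32296 - i \sqrt{878} \approx -32296.0 - 29.631 i$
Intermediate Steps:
$c{\left(y \right)} = \frac{2 y}{6 + y}$ ($c{\left(y \right)} = \frac{y + y}{6 + y} = \frac{2 y}{6 + y}$)
$J{\left(P,F \right)} = \left(28 + P\right) \left(79 + F\right)$
$p - \sqrt{J{\left(10,c{\left(6 \right)} \right)} - 3918} = -32296 - \sqrt{\left(2212 + 28 \cdot 2 \cdot 6 \frac{1}{6 + 6} + 79 \cdot 10 + 2 \cdot 6 \frac{1}{6 + 6} \cdot 10\right) - 3918} = -32296 - \sqrt{\left(2212 + 28 \cdot 2 \cdot 6 \cdot \frac{1}{12} + 790 + 2 \cdot 6 \cdot \frac{1}{12} \cdot 10\right) - 3918} = -32296 - \sqrt{\left(2212 + 28 \cdot 1 + 790 + 1 \cdot 10\right) - 3918} = -32296 - \sqrt{\left(2212 + 28 + 790 + 10\right) - 3918} = -32296 - \sqrt{3040 - 3918} = -32296 - \sqrt{-878} = -32296 - i \sqrt{878}$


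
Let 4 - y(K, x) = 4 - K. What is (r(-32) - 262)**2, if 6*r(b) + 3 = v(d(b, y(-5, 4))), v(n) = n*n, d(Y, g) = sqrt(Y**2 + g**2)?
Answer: 69169/9 ≈ 7685.4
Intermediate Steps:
y(K, x) = K (y(K, x) = 4 - (4 - K) = 4 + (-4 + K) = K)
v(n) = n**2
r(b) = 11/3 + b**2/6 (r(b) = -1/2 + (sqrt(b**2 + (-5)**2))**2/6 = -1/2 + (sqrt(b**2 + 25))**2/6 = -1/2 + (sqrt(25 + b**2))**2/6 = -1/2 + (25 + b**2)/6 = -1/2 + (25/6 + b**2/6) = 11/3 + b**2/6)
(r(-32) - 262)**2 = ((11/3 + (1/6)*(-32)**2) - 262)**2 = ((11/3 + (1/6)*1024) - 262)**2 = ((11/3 + 512/3) - 262)**2 = (523/3 - 262)**2 = (-263/3)**2 = 69169/9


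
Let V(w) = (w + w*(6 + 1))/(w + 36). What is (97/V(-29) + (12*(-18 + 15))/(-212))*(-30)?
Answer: 508485/6148 ≈ 82.707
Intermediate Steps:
V(w) = 8*w/(36 + w) (V(w) = (w + w*7)/(36 + w) = (w + 7*w)/(36 + w) = (8*w)/(36 + w) = 8*w/(36 + w))
(97/V(-29) + (12*(-18 + 15))/(-212))*(-30) = (97/((8*(-29)/(36 - 29))) + (12*(-18 + 15))/(-212))*(-30) = (97/((8*(-29)/7)) + (12*(-3))*(-1/212))*(-30) = (97/((8*(-29)*(⅐))) - 36*(-1/212))*(-30) = (97/(-232/7) + 9/53)*(-30) = (97*(-7/232) + 9/53)*(-30) = (-679/232 + 9/53)*(-30) = -33899/12296*(-30) = 508485/6148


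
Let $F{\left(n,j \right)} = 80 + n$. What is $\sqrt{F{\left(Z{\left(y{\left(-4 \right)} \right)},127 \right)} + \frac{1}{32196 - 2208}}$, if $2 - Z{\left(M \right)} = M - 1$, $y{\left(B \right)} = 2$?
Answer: $\frac{\sqrt{41293493}}{714} \approx 9.0$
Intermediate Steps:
$Z{\left(M \right)} = 3 - M$ ($Z{\left(M \right)} = 2 - \left(M - 1\right) = 2 - \left(-1 + M\right) = 3 - M$)
$\sqrt{F{\left(Z{\left(y{\left(-4 \right)} \right)},127 \right)} + \frac{1}{32196 - 2208}} = \sqrt{\left(80 + \left(3 - 2\right)\right) + \frac{1}{32196 - 2208}} = \sqrt{\left(80 + 1\right) + \frac{1}{29988}} = \sqrt{81 + \frac{1}{29988}} = \sqrt{\frac{2429029}{29988}} = \frac{\sqrt{41293493}}{714}$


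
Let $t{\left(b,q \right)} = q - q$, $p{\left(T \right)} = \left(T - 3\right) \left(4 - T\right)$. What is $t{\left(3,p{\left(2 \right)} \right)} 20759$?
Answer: $0$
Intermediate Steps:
$p{\left(T \right)} = \left(-3 + T\right) \left(4 - T\right)$
$t{\left(b,q \right)} = 0$
$t{\left(3,p{\left(2 \right)} \right)} 20759 = 0 \cdot 20759 = 0$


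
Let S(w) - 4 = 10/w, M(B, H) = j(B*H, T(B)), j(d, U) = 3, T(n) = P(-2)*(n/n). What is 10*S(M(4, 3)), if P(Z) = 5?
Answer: 220/3 ≈ 73.333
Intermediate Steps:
T(n) = 5 (T(n) = 5*(n/n) = 5*1 = 5)
M(B, H) = 3
S(w) = 4 + 10/w
10*S(M(4, 3)) = 10*(4 + 10/3) = 10*(22/3) = 220/3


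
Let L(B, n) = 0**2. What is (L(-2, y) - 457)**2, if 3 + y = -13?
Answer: 208849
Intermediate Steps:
y = -16 (y = -3 - 13 = -16)
L(B, n) = 0
(L(-2, y) - 457)**2 = (0 - 457)**2 = (-457)**2 = 208849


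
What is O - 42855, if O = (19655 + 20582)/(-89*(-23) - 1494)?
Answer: -23658578/553 ≈ -42782.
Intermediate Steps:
O = 40237/553 (O = 40237/(2047 - 1494) = 40237/553 ≈ 72.761)
O - 42855 = 40237/553 - 42855 = -23658578/553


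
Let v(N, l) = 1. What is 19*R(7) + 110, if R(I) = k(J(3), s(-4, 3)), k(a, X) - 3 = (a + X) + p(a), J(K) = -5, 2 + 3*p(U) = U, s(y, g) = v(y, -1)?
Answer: 140/3 ≈ 46.667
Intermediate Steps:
s(y, g) = 1
p(U) = -⅔ + U/3
k(a, X) = 7/3 + X + 4*a/3 (k(a, X) = 3 + ((a + X) + (-⅔ + a/3)) = 3 + ((X + a) + (-⅔ + a/3)) = 3 + (-⅔ + X + 4*a/3) = 7/3 + X + 4*a/3)
R(I) = -10/3 (R(I) = 7/3 + 1 + (4/3)*(-5) = 7/3 + 1 - 20/3 = -10/3)
19*R(7) + 110 = 19*(-10/3) + 110 = -190/3 + 110 = 140/3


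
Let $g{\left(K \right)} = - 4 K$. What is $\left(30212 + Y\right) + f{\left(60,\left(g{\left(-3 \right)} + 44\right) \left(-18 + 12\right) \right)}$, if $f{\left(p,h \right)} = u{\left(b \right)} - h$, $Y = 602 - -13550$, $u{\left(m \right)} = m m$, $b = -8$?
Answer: $44764$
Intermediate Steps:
$u{\left(m \right)} = m^{2}$
$Y = 14152$ ($Y = 602 + 13550 = 14152$)
$f{\left(p,h \right)} = 64 - h$ ($f{\left(p,h \right)} = \left(-8\right)^{2} - h = 64 - h$)
$\left(30212 + Y\right) + f{\left(60,\left(g{\left(-3 \right)} + 44\right) \left(-18 + 12\right) \right)} = \left(30212 + 14152\right) - \left(-64 + \left(\left(-4\right) \left(-3\right) + 44\right) \left(-18 + 12\right)\right) = 44364 - \left(-64 + \left(12 + 44\right) \left(-6\right)\right) = 44364 - \left(-64 + 56 \left(-6\right)\right) = 44364 + \left(64 - -336\right) = 44364 + \left(64 + 336\right) = 44364 + 400 = 44764$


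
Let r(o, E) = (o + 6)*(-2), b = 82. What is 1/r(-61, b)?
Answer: 1/110 ≈ 0.0090909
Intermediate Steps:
r(o, E) = -12 - 2*o (r(o, E) = (6 + o)*(-2) = -12 - 2*o)
1/r(-61, b) = 1/(-12 - 2*(-61)) = 1/(-12 + 122) = 1/110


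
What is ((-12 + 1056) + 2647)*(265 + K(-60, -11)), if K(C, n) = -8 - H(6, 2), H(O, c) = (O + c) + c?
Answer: 911677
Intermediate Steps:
H(O, c) = O + 2*c
K(C, n) = -18 (K(C, n) = -8 - (6 + 2*2) = -8 - (6 + 4) = -8 - 1*10 = -8 - 10 = -18)
((-12 + 1056) + 2647)*(265 + K(-60, -11)) = ((-12 + 1056) + 2647)*(265 - 18) = (1044 + 2647)*247 = 3691*247 = 911677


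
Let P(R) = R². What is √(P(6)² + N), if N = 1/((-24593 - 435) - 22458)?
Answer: √2922376526530/47486 ≈ 36.000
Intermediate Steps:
N = -1/47486 (N = 1/(-25028 - 22458) = 1/(-47486) = -1/47486 ≈ -2.1059e-5)
√(P(6)² + N) = √((6²)² - 1/47486) = √(36² - 1/47486) = √(1296 - 1/47486) = √(61541855/47486) = √2922376526530/47486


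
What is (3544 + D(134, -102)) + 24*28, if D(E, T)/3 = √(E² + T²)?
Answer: 4216 + 6*√7090 ≈ 4721.2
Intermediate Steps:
D(E, T) = 3*√(E² + T²)
(3544 + D(134, -102)) + 24*28 = (3544 + 3*√(134² + (-102)²)) + 24*28 = (3544 + 3*√(17956 + 10404)) + 672 = (3544 + 3*√28360) + 672 = (3544 + 3*(2*√7090)) + 672 = (3544 + 6*√7090) + 672 = 4216 + 6*√7090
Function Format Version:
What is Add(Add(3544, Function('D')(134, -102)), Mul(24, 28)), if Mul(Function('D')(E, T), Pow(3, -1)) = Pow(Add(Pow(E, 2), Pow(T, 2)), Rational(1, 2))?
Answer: Add(4216, Mul(6, Pow(7090, Rational(1, 2)))) ≈ 4721.2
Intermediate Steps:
Function('D')(E, T) = Mul(3, Pow(Add(Pow(E, 2), Pow(T, 2)), Rational(1, 2)))
Add(Add(3544, Function('D')(134, -102)), Mul(24, 28)) = Add(Add(3544, Mul(3, Pow(Add(Pow(134, 2), Pow(-102, 2)), Rational(1, 2)))), Mul(24, 28)) = Add(Add(3544, Mul(3, Pow(Add(17956, 10404), Rational(1, 2)))), 672) = Add(Add(3544, Mul(3, Pow(28360, Rational(1, 2)))), 672) = Add(Add(3544, Mul(3, Mul(2, Pow(7090, Rational(1, 2))))), 672) = Add(Add(3544, Mul(6, Pow(7090, Rational(1, 2)))), 672) = Add(4216, Mul(6, Pow(7090, Rational(1, 2))))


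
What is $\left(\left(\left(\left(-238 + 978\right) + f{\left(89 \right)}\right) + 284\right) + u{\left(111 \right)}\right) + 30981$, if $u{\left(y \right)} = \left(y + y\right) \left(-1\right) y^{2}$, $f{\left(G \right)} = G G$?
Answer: $-2695336$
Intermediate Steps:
$f{\left(G \right)} = G^{2}$
$u{\left(y \right)} = - 2 y^{3}$ ($u{\left(y \right)} = 2 y \left(-1\right) y^{2} = - 2 y y^{2} = - 2 y^{3}$)
$\left(\left(\left(\left(-238 + 978\right) + f{\left(89 \right)}\right) + 284\right) + u{\left(111 \right)}\right) + 30981 = \left(\left(\left(\left(-238 + 978\right) + 89^{2}\right) + 284\right) - 2 \cdot 111^{3}\right) + 30981 = \left(\left(\left(740 + 7921\right) + 284\right) - 2735262\right) + 30981 = \left(\left(8661 + 284\right) - 2735262\right) + 30981 = \left(8945 - 2735262\right) + 30981 = -2726317 + 30981 = -2695336$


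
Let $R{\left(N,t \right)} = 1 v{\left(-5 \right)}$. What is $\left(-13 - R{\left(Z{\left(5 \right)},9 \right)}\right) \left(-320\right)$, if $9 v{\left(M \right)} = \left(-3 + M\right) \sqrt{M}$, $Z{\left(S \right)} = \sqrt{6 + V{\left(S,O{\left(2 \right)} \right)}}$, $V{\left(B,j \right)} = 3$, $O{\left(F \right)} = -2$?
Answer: $4160 - \frac{2560 i \sqrt{5}}{9} \approx 4160.0 - 636.04 i$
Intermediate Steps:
$Z{\left(S \right)} = 3$ ($Z{\left(S \right)} = \sqrt{6 + 3} = \sqrt{9} = 3$)
$v{\left(M \right)} = \frac{\sqrt{M} \left(-3 + M\right)}{9}$ ($v{\left(M \right)} = \frac{\left(-3 + M\right) \sqrt{M}}{9} = \frac{\sqrt{M} \left(-3 + M\right)}{9}$)
$R{\left(N,t \right)} = - \frac{8 i \sqrt{5}}{9}$ ($R{\left(N,t \right)} = 1 \frac{\sqrt{-5} \left(-3 - 5\right)}{9} = 1 \cdot \frac{1}{9} i \sqrt{5} \left(-8\right) = 1 \left(- \frac{8 i \sqrt{5}}{9}\right) = - \frac{8 i \sqrt{5}}{9}$)
$\left(-13 - R{\left(Z{\left(5 \right)},9 \right)}\right) \left(-320\right) = \left(-13 - - \frac{8 i \sqrt{5}}{9}\right) \left(-320\right) = \left(-13 + \frac{8 i \sqrt{5}}{9}\right) \left(-320\right) = 4160 - \frac{2560 i \sqrt{5}}{9}$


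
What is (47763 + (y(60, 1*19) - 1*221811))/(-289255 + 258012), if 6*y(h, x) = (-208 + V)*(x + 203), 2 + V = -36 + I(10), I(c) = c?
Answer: 182780/31243 ≈ 5.8503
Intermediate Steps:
V = -28 (V = -2 + (-36 + 10) = -2 - 26 = -28)
y(h, x) = -23954/3 - 118*x/3 (y(h, x) = ((-208 - 28)*(x + 203))/6 = (-236*(203 + x))/6 = (-47908 - 236*x)/6 = -23954/3 - 118*x/3)
(47763 + (y(60, 1*19) - 1*221811))/(-289255 + 258012) = (47763 + ((-23954/3 - 118*19/3) - 1*221811))/(-289255 + 258012) = (47763 + ((-23954/3 - 118/3*19) - 221811))/(-31243) = (47763 + ((-23954/3 - 2242/3) - 221811))*(-1/31243) = (47763 + (-8732 - 221811))*(-1/31243) = (47763 - 230543)*(-1/31243) = -182780*(-1/31243) = 182780/31243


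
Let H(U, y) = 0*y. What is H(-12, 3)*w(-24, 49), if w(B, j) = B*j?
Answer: 0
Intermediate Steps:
H(U, y) = 0
H(-12, 3)*w(-24, 49) = 0*(-24*49) = 0*(-1176) = 0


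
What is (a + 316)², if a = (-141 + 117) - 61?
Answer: 53361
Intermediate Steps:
a = -85 (a = -24 - 61 = -85)
(a + 316)² = (-85 + 316)² = 231² = 53361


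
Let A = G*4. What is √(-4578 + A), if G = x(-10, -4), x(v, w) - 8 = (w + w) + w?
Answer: I*√4594 ≈ 67.779*I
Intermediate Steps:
x(v, w) = 8 + 3*w (x(v, w) = 8 + ((w + w) + w) = 8 + (2*w + w) = 8 + 3*w)
G = -4 (G = 8 + 3*(-4) = 8 - 12 = -4)
A = -16 (A = -4*4 = -16)
√(-4578 + A) = √(-4578 - 16) = √(-4594) = I*√4594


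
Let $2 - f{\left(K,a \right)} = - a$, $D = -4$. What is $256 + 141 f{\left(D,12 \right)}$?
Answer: $2230$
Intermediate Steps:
$f{\left(K,a \right)} = 2 + a$ ($f{\left(K,a \right)} = 2 - - a = 2 + a$)
$256 + 141 f{\left(D,12 \right)} = 256 + 141 \left(2 + 12\right) = 256 + 141 \cdot 14 = 256 + 1974 = 2230$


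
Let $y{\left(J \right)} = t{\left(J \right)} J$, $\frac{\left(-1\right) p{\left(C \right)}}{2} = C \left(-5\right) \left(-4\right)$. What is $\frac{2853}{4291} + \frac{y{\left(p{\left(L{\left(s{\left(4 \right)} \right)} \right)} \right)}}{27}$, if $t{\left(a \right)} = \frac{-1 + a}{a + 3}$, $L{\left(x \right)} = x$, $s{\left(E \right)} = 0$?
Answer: $\frac{2853}{4291} \approx 0.66488$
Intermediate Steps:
$t{\left(a \right)} = \frac{-1 + a}{3 + a}$
$p{\left(C \right)} = - 40 C$ ($p{\left(C \right)} = - 2 C \left(-5\right) \left(-4\right) = - 2 - 5 C \left(-4\right) = - 2 \cdot 20 C = - 40 C$)
$y{\left(J \right)} = \frac{J \left(-1 + J\right)}{3 + J}$ ($y{\left(J \right)} = \frac{-1 + J}{3 + J} J = \frac{J \left(-1 + J\right)}{3 + J}$)
$\frac{2853}{4291} + \frac{y{\left(p{\left(L{\left(s{\left(4 \right)} \right)} \right)} \right)}}{27} = \frac{2853}{4291} + \frac{\left(-40\right) 0 \frac{1}{3 - 0} \left(-1 - 0\right)}{27} = 2853 \cdot \frac{1}{4291} + \frac{0 \left(-1 + 0\right)}{3 + 0} \cdot \frac{1}{27} = \frac{2853}{4291} + 0 \cdot \frac{1}{3} \left(-1\right) \frac{1}{27} = \frac{2853}{4291} + 0 \cdot \frac{1}{27} = \frac{2853}{4291} + 0 = \frac{2853}{4291}$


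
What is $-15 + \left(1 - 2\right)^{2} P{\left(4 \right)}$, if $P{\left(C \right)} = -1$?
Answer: $-16$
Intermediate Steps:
$-15 + \left(1 - 2\right)^{2} P{\left(4 \right)} = -15 + \left(1 - 2\right)^{2} \left(-1\right) = -15 + \left(-1\right)^{2} \left(-1\right) = -15 + 1 \left(-1\right) = -15 - 1 = -16$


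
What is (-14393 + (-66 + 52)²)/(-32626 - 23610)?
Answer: 14197/56236 ≈ 0.25245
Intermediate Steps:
(-14393 + (-66 + 52)²)/(-32626 - 23610) = (-14393 + (-14)²)/(-56236) = (-14393 + 196)*(-1/56236) = -14197*(-1/56236) = 14197/56236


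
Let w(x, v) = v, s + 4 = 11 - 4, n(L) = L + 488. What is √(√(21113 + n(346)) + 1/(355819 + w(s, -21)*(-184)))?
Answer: √(359683 + 129371860489*√21947)/359683 ≈ 12.171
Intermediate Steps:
n(L) = 488 + L
s = 3 (s = -4 + (11 - 4) = -4 + 7 = 3)
√(√(21113 + n(346)) + 1/(355819 + w(s, -21)*(-184))) = √(√(21113 + (488 + 346)) + 1/(355819 - 21*(-184))) = √(√(21113 + 834) + 1/(355819 + 3864)) = √(√21947 + 1/359683) = √(1/359683 + √21947)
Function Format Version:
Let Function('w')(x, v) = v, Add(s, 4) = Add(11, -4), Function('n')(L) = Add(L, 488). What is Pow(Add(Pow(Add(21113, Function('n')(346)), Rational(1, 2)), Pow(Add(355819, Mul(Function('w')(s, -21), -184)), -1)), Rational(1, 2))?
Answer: Mul(Rational(1, 359683), Pow(Add(359683, Mul(129371860489, Pow(21947, Rational(1, 2)))), Rational(1, 2))) ≈ 12.171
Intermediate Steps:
Function('n')(L) = Add(488, L)
s = 3 (s = Add(-4, Add(11, -4)) = Add(-4, 7) = 3)
Pow(Add(Pow(Add(21113, Function('n')(346)), Rational(1, 2)), Pow(Add(355819, Mul(Function('w')(s, -21), -184)), -1)), Rational(1, 2)) = Pow(Add(Pow(Add(21113, Add(488, 346)), Rational(1, 2)), Pow(Add(355819, Mul(-21, -184)), -1)), Rational(1, 2)) = Pow(Add(Pow(Add(21113, 834), Rational(1, 2)), Pow(Add(355819, 3864), -1)), Rational(1, 2)) = Pow(Add(Pow(21947, Rational(1, 2)), Pow(359683, -1)), Rational(1, 2)) = Pow(Add(Pow(21947, Rational(1, 2)), Rational(1, 359683)), Rational(1, 2)) = Pow(Add(Rational(1, 359683), Pow(21947, Rational(1, 2))), Rational(1, 2))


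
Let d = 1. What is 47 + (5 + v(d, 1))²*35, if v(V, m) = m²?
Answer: 1307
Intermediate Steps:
47 + (5 + v(d, 1))²*35 = 47 + (5 + 1²)²*35 = 47 + (5 + 1)²*35 = 47 + 6²*35 = 47 + 36*35 = 47 + 1260 = 1307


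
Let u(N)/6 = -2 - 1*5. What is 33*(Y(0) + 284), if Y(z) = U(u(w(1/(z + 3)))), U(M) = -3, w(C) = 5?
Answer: 9273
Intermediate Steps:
u(N) = -42 (u(N) = 6*(-2 - 1*5) = 6*(-2 - 5) = 6*(-7) = -42)
Y(z) = -3
33*(Y(0) + 284) = 33*(-3 + 284) = 33*281 = 9273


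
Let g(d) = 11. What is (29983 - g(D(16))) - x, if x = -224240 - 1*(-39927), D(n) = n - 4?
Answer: 214285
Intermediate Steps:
D(n) = -4 + n
x = -184313 (x = -224240 + 39927 = -184313)
(29983 - g(D(16))) - x = (29983 - 1*11) - 1*(-184313) = (29983 - 11) + 184313 = 29972 + 184313 = 214285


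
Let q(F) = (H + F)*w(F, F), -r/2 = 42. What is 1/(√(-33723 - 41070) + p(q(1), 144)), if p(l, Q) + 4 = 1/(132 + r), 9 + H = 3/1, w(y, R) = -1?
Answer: -9168/172359553 - 2304*I*√74793/172359553 ≈ -5.3191e-5 - 0.0036558*I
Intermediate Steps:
r = -84 (r = -2*42 = -84)
H = -6 (H = -9 + 3/1 = -9 + 3*1 = -9 + 3 = -6)
q(F) = 6 - F (q(F) = (-6 + F)*(-1) = 6 - F)
p(l, Q) = -191/48 (p(l, Q) = -4 + 1/(132 - 84) = -4 + 1/48 = -191/48)
1/(√(-33723 - 41070) + p(q(1), 144)) = 1/(√(-33723 - 41070) - 191/48) = 1/(√(-74793) - 191/48) = 1/(I*√74793 - 191/48) = 1/(-191/48 + I*√74793)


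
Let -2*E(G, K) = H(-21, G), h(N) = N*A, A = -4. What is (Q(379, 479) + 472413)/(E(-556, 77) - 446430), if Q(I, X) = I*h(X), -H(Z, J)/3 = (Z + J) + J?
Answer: 507502/896259 ≈ 0.56625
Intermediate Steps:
H(Z, J) = -6*J - 3*Z (H(Z, J) = -3*((Z + J) + J) = -3*((J + Z) + J) = -3*(Z + 2*J) = -6*J - 3*Z)
h(N) = -4*N (h(N) = N*(-4) = -4*N)
Q(I, X) = -4*I*X (Q(I, X) = I*(-4*X) = -4*I*X)
E(G, K) = -63/2 + 3*G (E(G, K) = -(-6*G - 3*(-21))/2 = -(-6*G + 63)/2 = -(63 - 6*G)/2 = -63/2 + 3*G)
(Q(379, 479) + 472413)/(E(-556, 77) - 446430) = (-4*379*479 + 472413)/((-63/2 + 3*(-556)) - 446430) = (-726164 + 472413)/((-63/2 - 1668) - 446430) = -253751/(-3399/2 - 446430) = -253751/(-896259/2) = -253751*(-2/896259) = 507502/896259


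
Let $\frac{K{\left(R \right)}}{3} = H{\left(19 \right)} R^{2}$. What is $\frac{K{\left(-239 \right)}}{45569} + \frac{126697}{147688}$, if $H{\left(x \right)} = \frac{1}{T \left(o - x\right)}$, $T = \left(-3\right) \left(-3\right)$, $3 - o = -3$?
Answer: $\frac{216728681879}{262469784408} \approx 0.82573$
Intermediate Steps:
$o = 6$ ($o = 3 - -3 = 3 + 3 = 6$)
$T = 9$
$H{\left(x \right)} = \frac{1}{54 - 9 x}$ ($H{\left(x \right)} = \frac{1}{9 \left(6 - x\right)} = \frac{1}{54 - 9 x}$)
$K{\left(R \right)} = - \frac{R^{2}}{39}$ ($K{\left(R \right)} = 3 - \frac{1}{-54 + 9 \cdot 19} R^{2} = 3 - \frac{1}{-54 + 171} R^{2} = 3 - \frac{1}{117} R^{2} = 3 \left(-1\right) \frac{1}{117} R^{2} = 3 \left(- \frac{R^{2}}{117}\right) = - \frac{R^{2}}{39}$)
$\frac{K{\left(-239 \right)}}{45569} + \frac{126697}{147688} = \frac{\left(- \frac{1}{39}\right) \left(-239\right)^{2}}{45569} + \frac{126697}{147688} = \left(- \frac{1}{39}\right) 57121 \cdot \frac{1}{45569} + 126697 \cdot \frac{1}{147688} = \left(- \frac{57121}{39}\right) \frac{1}{45569} + \frac{126697}{147688} = - \frac{57121}{1777191} + \frac{126697}{147688} = \frac{216728681879}{262469784408}$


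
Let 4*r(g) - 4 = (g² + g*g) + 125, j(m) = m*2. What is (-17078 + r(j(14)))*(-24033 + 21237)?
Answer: 46563885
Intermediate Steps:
j(m) = 2*m
r(g) = 129/4 + g²/2 (r(g) = 1 + ((g² + g*g) + 125)/4 = 1 + ((g² + g²) + 125)/4 = 1 + (2*g² + 125)/4 = 1 + (125 + 2*g²)/4 = 1 + (125/4 + g²/2) = 129/4 + g²/2)
(-17078 + r(j(14)))*(-24033 + 21237) = (-17078 + (129/4 + (2*14)²/2))*(-24033 + 21237) = (-17078 + (129/4 + (½)*28²))*(-2796) = (-17078 + (129/4 + (½)*784))*(-2796) = (-17078 + (129/4 + 392))*(-2796) = (-17078 + 1697/4)*(-2796) = -66615/4*(-2796) = 46563885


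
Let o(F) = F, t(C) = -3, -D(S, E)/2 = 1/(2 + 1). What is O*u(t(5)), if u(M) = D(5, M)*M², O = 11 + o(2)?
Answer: -78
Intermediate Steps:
D(S, E) = -⅔ (D(S, E) = -2/(2 + 1) = -2/3 = -2*⅓ = -⅔)
O = 13 (O = 11 + 2 = 13)
u(M) = -2*M²/3
O*u(t(5)) = 13*(-⅔*(-3)²) = 13*(-⅔*9) = 13*(-6) = -78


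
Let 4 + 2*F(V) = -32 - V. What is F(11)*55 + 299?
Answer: -1987/2 ≈ -993.50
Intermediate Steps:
F(V) = -18 - V/2 (F(V) = -2 + (-32 - V)/2 = -2 + (-16 - V/2) = -18 - V/2)
F(11)*55 + 299 = (-18 - ½*11)*55 + 299 = (-18 - 11/2)*55 + 299 = -47/2*55 + 299 = -2585/2 + 299 = -1987/2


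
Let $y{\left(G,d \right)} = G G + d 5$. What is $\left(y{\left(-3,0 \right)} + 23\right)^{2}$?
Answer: $1024$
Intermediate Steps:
$y{\left(G,d \right)} = G^{2} + 5 d$
$\left(y{\left(-3,0 \right)} + 23\right)^{2} = \left(\left(\left(-3\right)^{2} + 5 \cdot 0\right) + 23\right)^{2} = \left(\left(9 + 0\right) + 23\right)^{2} = \left(9 + 23\right)^{2} = 32^{2} = 1024$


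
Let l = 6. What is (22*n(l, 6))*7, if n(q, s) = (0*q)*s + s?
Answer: 924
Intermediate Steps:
n(q, s) = s (n(q, s) = 0*s + s = 0 + s = s)
(22*n(l, 6))*7 = (22*6)*7 = 132*7 = 924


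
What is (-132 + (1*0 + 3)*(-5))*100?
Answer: -14700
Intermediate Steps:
(-132 + (1*0 + 3)*(-5))*100 = (-132 + (0 + 3)*(-5))*100 = (-132 + 3*(-5))*100 = (-132 - 15)*100 = -147*100 = -14700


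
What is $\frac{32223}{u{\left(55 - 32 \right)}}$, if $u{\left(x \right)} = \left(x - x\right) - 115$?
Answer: $- \frac{1401}{5} \approx -280.2$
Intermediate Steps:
$u{\left(x \right)} = -115$ ($u{\left(x \right)} = 0 - 115 = -115$)
$\frac{32223}{u{\left(55 - 32 \right)}} = \frac{32223}{-115} = 32223 \left(- \frac{1}{115}\right) = - \frac{1401}{5}$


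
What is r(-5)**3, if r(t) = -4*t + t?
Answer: 3375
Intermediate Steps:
r(t) = -3*t
r(-5)**3 = (-3*(-5))**3 = 15**3 = 3375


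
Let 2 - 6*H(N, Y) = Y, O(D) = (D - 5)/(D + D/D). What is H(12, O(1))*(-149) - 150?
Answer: -748/3 ≈ -249.33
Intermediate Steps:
O(D) = (-5 + D)/(1 + D) (O(D) = (-5 + D)/(D + 1) = (-5 + D)/(1 + D))
H(N, Y) = ⅓ - Y/6
H(12, O(1))*(-149) - 150 = (⅓ - (-5 + 1)/(6*(1 + 1)))*(-149) - 150 = (⅓ - (-4)/(6*2))*(-149) - 150 = (⅓ - (-4)/12)*(-149) - 150 = (⅓ - ⅙*(-2))*(-149) - 150 = (⅓ + ⅓)*(-149) - 150 = (⅔)*(-149) - 150 = -298/3 - 150 = -748/3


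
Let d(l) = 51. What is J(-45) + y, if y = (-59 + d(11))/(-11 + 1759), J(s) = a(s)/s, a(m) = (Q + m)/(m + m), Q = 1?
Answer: -13664/884925 ≈ -0.015441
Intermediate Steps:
a(m) = (1 + m)/(2*m) (a(m) = (1 + m)/(m + m) = (1 + m)/((2*m)) = (1 + m)*(1/(2*m)) = (1 + m)/(2*m))
J(s) = (1 + s)/(2*s²) (J(s) = ((1 + s)/(2*s))/s = (1 + s)/(2*s²))
y = -2/437 (y = (-59 + 51)/(-11 + 1759) = -8/1748 = -8*1/1748 = -2/437 ≈ -0.0045767)
J(-45) + y = (½)*(1 - 45)/(-45)² - 2/437 = (½)*(1/2025)*(-44) - 2/437 = -22/2025 - 2/437 = -13664/884925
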